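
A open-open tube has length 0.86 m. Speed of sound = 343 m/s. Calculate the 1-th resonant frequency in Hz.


Given values:
  Tube type: open-open, L = 0.86 m, c = 343 m/s, n = 1
Formula: f_n = n * c / (2 * L)
Compute 2 * L = 2 * 0.86 = 1.72
f = 1 * 343 / 1.72
f = 199.42

199.42 Hz


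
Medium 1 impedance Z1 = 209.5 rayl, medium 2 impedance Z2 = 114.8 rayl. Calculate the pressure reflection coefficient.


Given values:
  Z1 = 209.5 rayl, Z2 = 114.8 rayl
Formula: R = (Z2 - Z1) / (Z2 + Z1)
Numerator: Z2 - Z1 = 114.8 - 209.5 = -94.7
Denominator: Z2 + Z1 = 114.8 + 209.5 = 324.3
R = -94.7 / 324.3 = -0.292

-0.292


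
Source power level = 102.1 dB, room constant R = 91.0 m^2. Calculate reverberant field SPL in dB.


Given values:
  Lw = 102.1 dB, R = 91.0 m^2
Formula: SPL = Lw + 10 * log10(4 / R)
Compute 4 / R = 4 / 91.0 = 0.043956
Compute 10 * log10(0.043956) = -13.5698
SPL = 102.1 + (-13.5698) = 88.53

88.53 dB


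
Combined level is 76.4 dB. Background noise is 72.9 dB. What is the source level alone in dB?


Given values:
  L_total = 76.4 dB, L_bg = 72.9 dB
Formula: L_source = 10 * log10(10^(L_total/10) - 10^(L_bg/10))
Convert to linear:
  10^(76.4/10) = 43651583.224
  10^(72.9/10) = 19498445.9976
Difference: 43651583.224 - 19498445.9976 = 24153137.2264
L_source = 10 * log10(24153137.2264) = 73.83

73.83 dB


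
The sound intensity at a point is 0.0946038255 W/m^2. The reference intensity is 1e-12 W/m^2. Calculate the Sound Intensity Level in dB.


Given values:
  I = 0.0946038255 W/m^2
  I_ref = 1e-12 W/m^2
Formula: SIL = 10 * log10(I / I_ref)
Compute ratio: I / I_ref = 94603825500
Compute log10: log10(94603825500) = 10.975909
Multiply: SIL = 10 * 10.975909 = 109.76

109.76 dB


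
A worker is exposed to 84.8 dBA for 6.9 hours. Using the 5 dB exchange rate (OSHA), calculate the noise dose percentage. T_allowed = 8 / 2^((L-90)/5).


Given values:
  L = 84.8 dBA, T = 6.9 hours
Formula: T_allowed = 8 / 2^((L - 90) / 5)
Compute exponent: (84.8 - 90) / 5 = -1.04
Compute 2^(-1.04) = 0.486327
T_allowed = 8 / 0.486327 = 16.449837 hours
Dose = (T / T_allowed) * 100
Dose = (6.9 / 16.449837) * 100 = 41.95

41.95 %


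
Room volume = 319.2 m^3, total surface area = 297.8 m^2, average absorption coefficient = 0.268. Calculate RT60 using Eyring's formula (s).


Given values:
  V = 319.2 m^3, S = 297.8 m^2, alpha = 0.268
Formula: RT60 = 0.161 * V / (-S * ln(1 - alpha))
Compute ln(1 - 0.268) = ln(0.732) = -0.311975
Denominator: -297.8 * -0.311975 = 92.9062
Numerator: 0.161 * 319.2 = 51.3912
RT60 = 51.3912 / 92.9062 = 0.553

0.553 s


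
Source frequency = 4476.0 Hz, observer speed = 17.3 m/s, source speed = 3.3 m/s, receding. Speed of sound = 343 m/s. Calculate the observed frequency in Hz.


Given values:
  f_s = 4476.0 Hz, v_o = 17.3 m/s, v_s = 3.3 m/s
  Direction: receding
Formula: f_o = f_s * (c - v_o) / (c + v_s)
Numerator: c - v_o = 343 - 17.3 = 325.7
Denominator: c + v_s = 343 + 3.3 = 346.3
f_o = 4476.0 * 325.7 / 346.3 = 4209.74

4209.74 Hz


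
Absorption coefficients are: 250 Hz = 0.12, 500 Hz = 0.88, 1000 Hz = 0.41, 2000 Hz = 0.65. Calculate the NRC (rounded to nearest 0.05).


Given values:
  a_250 = 0.12, a_500 = 0.88
  a_1000 = 0.41, a_2000 = 0.65
Formula: NRC = (a250 + a500 + a1000 + a2000) / 4
Sum = 0.12 + 0.88 + 0.41 + 0.65 = 2.06
NRC = 2.06 / 4 = 0.515
Rounded to nearest 0.05: 0.5

0.5


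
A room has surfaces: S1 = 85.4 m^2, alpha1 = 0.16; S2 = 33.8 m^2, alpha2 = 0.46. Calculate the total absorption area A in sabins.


Given surfaces:
  Surface 1: 85.4 * 0.16 = 13.664
  Surface 2: 33.8 * 0.46 = 15.548
Formula: A = sum(Si * alpha_i)
A = 13.664 + 15.548
A = 29.21

29.21 sabins


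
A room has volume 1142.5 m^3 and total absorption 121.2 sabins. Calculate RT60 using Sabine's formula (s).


Given values:
  V = 1142.5 m^3
  A = 121.2 sabins
Formula: RT60 = 0.161 * V / A
Numerator: 0.161 * 1142.5 = 183.9425
RT60 = 183.9425 / 121.2 = 1.518

1.518 s


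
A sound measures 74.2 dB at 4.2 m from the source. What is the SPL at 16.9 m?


Given values:
  SPL1 = 74.2 dB, r1 = 4.2 m, r2 = 16.9 m
Formula: SPL2 = SPL1 - 20 * log10(r2 / r1)
Compute ratio: r2 / r1 = 16.9 / 4.2 = 4.0238
Compute log10: log10(4.0238) = 0.604636
Compute drop: 20 * 0.604636 = 12.0927
SPL2 = 74.2 - 12.0927 = 62.11

62.11 dB


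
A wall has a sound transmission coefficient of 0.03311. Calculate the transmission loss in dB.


Given values:
  tau = 0.03311
Formula: TL = 10 * log10(1 / tau)
Compute 1 / tau = 1 / 0.03311 = 30.2024
Compute log10(30.2024) = 1.480041
TL = 10 * 1.480041 = 14.8

14.8 dB


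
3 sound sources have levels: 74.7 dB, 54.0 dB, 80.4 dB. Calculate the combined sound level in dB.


Formula: L_total = 10 * log10( sum(10^(Li/10)) )
  Source 1: 10^(74.7/10) = 29512092.2667
  Source 2: 10^(54.0/10) = 251188.6432
  Source 3: 10^(80.4/10) = 109647819.6143
Sum of linear values = 139411100.5242
L_total = 10 * log10(139411100.5242) = 81.44

81.44 dB


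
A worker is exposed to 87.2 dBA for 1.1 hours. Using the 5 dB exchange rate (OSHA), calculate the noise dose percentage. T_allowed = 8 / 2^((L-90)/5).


Given values:
  L = 87.2 dBA, T = 1.1 hours
Formula: T_allowed = 8 / 2^((L - 90) / 5)
Compute exponent: (87.2 - 90) / 5 = -0.56
Compute 2^(-0.56) = 0.678302
T_allowed = 8 / 0.678302 = 11.794157 hours
Dose = (T / T_allowed) * 100
Dose = (1.1 / 11.794157) * 100 = 9.33

9.33 %


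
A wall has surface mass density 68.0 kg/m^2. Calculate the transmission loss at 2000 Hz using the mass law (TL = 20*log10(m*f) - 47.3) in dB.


Given values:
  m = 68.0 kg/m^2, f = 2000 Hz
Formula: TL = 20 * log10(m * f) - 47.3
Compute m * f = 68.0 * 2000 = 136000.0
Compute log10(136000.0) = 5.133539
Compute 20 * 5.133539 = 102.6708
TL = 102.6708 - 47.3 = 55.37

55.37 dB


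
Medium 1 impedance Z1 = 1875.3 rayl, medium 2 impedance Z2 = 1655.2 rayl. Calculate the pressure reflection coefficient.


Given values:
  Z1 = 1875.3 rayl, Z2 = 1655.2 rayl
Formula: R = (Z2 - Z1) / (Z2 + Z1)
Numerator: Z2 - Z1 = 1655.2 - 1875.3 = -220.1
Denominator: Z2 + Z1 = 1655.2 + 1875.3 = 3530.5
R = -220.1 / 3530.5 = -0.0623

-0.0623


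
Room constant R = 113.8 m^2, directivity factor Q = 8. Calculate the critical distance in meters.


Given values:
  R = 113.8 m^2, Q = 8
Formula: d_c = 0.141 * sqrt(Q * R)
Compute Q * R = 8 * 113.8 = 910.4
Compute sqrt(910.4) = 30.1728
d_c = 0.141 * 30.1728 = 4.254

4.254 m


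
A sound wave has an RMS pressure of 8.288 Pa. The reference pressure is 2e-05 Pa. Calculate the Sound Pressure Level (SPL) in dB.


Given values:
  p = 8.288 Pa
  p_ref = 2e-05 Pa
Formula: SPL = 20 * log10(p / p_ref)
Compute ratio: p / p_ref = 8.288 / 2e-05 = 414400
Compute log10: log10(414400) = 5.61742
Multiply: SPL = 20 * 5.61742 = 112.35

112.35 dB


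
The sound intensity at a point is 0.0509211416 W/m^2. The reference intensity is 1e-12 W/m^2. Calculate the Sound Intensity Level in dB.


Given values:
  I = 0.0509211416 W/m^2
  I_ref = 1e-12 W/m^2
Formula: SIL = 10 * log10(I / I_ref)
Compute ratio: I / I_ref = 50921141600
Compute log10: log10(50921141600) = 10.706898
Multiply: SIL = 10 * 10.706898 = 107.07

107.07 dB


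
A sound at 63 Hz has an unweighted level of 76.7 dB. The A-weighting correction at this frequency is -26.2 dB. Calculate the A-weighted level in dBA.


Given values:
  SPL = 76.7 dB
  A-weighting at 63 Hz = -26.2 dB
Formula: L_A = SPL + A_weight
L_A = 76.7 + (-26.2)
L_A = 50.5

50.5 dBA


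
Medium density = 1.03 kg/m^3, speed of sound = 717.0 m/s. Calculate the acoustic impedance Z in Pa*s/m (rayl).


Given values:
  rho = 1.03 kg/m^3
  c = 717.0 m/s
Formula: Z = rho * c
Z = 1.03 * 717.0
Z = 738.51

738.51 rayl


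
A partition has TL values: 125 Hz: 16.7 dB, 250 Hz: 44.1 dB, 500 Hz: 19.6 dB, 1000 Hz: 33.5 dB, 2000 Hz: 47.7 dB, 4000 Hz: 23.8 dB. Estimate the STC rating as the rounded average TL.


Given TL values at each frequency:
  125 Hz: 16.7 dB
  250 Hz: 44.1 dB
  500 Hz: 19.6 dB
  1000 Hz: 33.5 dB
  2000 Hz: 47.7 dB
  4000 Hz: 23.8 dB
Formula: STC ~ round(average of TL values)
Sum = 16.7 + 44.1 + 19.6 + 33.5 + 47.7 + 23.8 = 185.4
Average = 185.4 / 6 = 30.9
Rounded: 31

31


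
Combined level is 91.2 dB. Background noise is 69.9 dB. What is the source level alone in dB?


Given values:
  L_total = 91.2 dB, L_bg = 69.9 dB
Formula: L_source = 10 * log10(10^(L_total/10) - 10^(L_bg/10))
Convert to linear:
  10^(91.2/10) = 1318256738.5564
  10^(69.9/10) = 9772372.2096
Difference: 1318256738.5564 - 9772372.2096 = 1308484366.3468
L_source = 10 * log10(1308484366.3468) = 91.17

91.17 dB


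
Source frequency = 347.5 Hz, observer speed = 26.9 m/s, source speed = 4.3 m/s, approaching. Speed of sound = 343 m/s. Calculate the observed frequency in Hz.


Given values:
  f_s = 347.5 Hz, v_o = 26.9 m/s, v_s = 4.3 m/s
  Direction: approaching
Formula: f_o = f_s * (c + v_o) / (c - v_s)
Numerator: c + v_o = 343 + 26.9 = 369.9
Denominator: c - v_s = 343 - 4.3 = 338.7
f_o = 347.5 * 369.9 / 338.7 = 379.51

379.51 Hz


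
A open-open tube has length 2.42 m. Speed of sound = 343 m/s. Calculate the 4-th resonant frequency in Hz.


Given values:
  Tube type: open-open, L = 2.42 m, c = 343 m/s, n = 4
Formula: f_n = n * c / (2 * L)
Compute 2 * L = 2 * 2.42 = 4.84
f = 4 * 343 / 4.84
f = 283.47

283.47 Hz


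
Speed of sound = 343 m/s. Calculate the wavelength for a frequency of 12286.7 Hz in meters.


Given values:
  c = 343 m/s, f = 12286.7 Hz
Formula: lambda = c / f
lambda = 343 / 12286.7
lambda = 0.0279

0.0279 m


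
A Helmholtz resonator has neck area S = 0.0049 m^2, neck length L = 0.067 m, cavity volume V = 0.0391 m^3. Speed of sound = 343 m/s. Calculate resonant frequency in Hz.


Given values:
  S = 0.0049 m^2, L = 0.067 m, V = 0.0391 m^3, c = 343 m/s
Formula: f = (c / (2*pi)) * sqrt(S / (V * L))
Compute V * L = 0.0391 * 0.067 = 0.0026197
Compute S / (V * L) = 0.0049 / 0.0026197 = 1.8704
Compute sqrt(1.8704) = 1.367626
Compute c / (2*pi) = 343 / 6.283185 = 54.590148
f = 54.590148 * 1.367626 = 74.66

74.66 Hz


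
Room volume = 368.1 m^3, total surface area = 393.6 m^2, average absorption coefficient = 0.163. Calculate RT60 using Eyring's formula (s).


Given values:
  V = 368.1 m^3, S = 393.6 m^2, alpha = 0.163
Formula: RT60 = 0.161 * V / (-S * ln(1 - alpha))
Compute ln(1 - 0.163) = ln(0.837) = -0.177931
Denominator: -393.6 * -0.177931 = 70.0336
Numerator: 0.161 * 368.1 = 59.2641
RT60 = 59.2641 / 70.0336 = 0.846

0.846 s


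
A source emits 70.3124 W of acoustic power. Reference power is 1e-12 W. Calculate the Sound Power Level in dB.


Given values:
  W = 70.3124 W
  W_ref = 1e-12 W
Formula: SWL = 10 * log10(W / W_ref)
Compute ratio: W / W_ref = 70312400000000
Compute log10: log10(70312400000000) = 13.847032
Multiply: SWL = 10 * 13.847032 = 138.47

138.47 dB


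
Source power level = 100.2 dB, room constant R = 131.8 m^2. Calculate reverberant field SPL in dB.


Given values:
  Lw = 100.2 dB, R = 131.8 m^2
Formula: SPL = Lw + 10 * log10(4 / R)
Compute 4 / R = 4 / 131.8 = 0.030349
Compute 10 * log10(0.030349) = -15.1786
SPL = 100.2 + (-15.1786) = 85.02

85.02 dB


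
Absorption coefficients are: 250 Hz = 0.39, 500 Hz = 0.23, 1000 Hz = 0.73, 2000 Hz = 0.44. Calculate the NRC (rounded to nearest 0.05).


Given values:
  a_250 = 0.39, a_500 = 0.23
  a_1000 = 0.73, a_2000 = 0.44
Formula: NRC = (a250 + a500 + a1000 + a2000) / 4
Sum = 0.39 + 0.23 + 0.73 + 0.44 = 1.79
NRC = 1.79 / 4 = 0.4475
Rounded to nearest 0.05: 0.45

0.45


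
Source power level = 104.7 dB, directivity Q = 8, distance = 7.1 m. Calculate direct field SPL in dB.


Given values:
  Lw = 104.7 dB, Q = 8, r = 7.1 m
Formula: SPL = Lw + 10 * log10(Q / (4 * pi * r^2))
Compute 4 * pi * r^2 = 4 * pi * 7.1^2 = 633.4707
Compute Q / denom = 8 / 633.4707 = 0.01262884
Compute 10 * log10(0.01262884) = -18.9864
SPL = 104.7 + (-18.9864) = 85.71

85.71 dB


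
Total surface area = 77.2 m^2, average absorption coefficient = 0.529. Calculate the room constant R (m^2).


Given values:
  S = 77.2 m^2, alpha = 0.529
Formula: R = S * alpha / (1 - alpha)
Numerator: 77.2 * 0.529 = 40.8388
Denominator: 1 - 0.529 = 0.471
R = 40.8388 / 0.471 = 86.71

86.71 m^2


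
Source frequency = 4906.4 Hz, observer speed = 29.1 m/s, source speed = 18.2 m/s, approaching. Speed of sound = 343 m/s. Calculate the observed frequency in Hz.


Given values:
  f_s = 4906.4 Hz, v_o = 29.1 m/s, v_s = 18.2 m/s
  Direction: approaching
Formula: f_o = f_s * (c + v_o) / (c - v_s)
Numerator: c + v_o = 343 + 29.1 = 372.1
Denominator: c - v_s = 343 - 18.2 = 324.8
f_o = 4906.4 * 372.1 / 324.8 = 5620.91

5620.91 Hz


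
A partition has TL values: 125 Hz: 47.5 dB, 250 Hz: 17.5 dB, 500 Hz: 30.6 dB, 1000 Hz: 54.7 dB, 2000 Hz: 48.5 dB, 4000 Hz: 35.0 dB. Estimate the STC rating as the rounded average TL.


Given TL values at each frequency:
  125 Hz: 47.5 dB
  250 Hz: 17.5 dB
  500 Hz: 30.6 dB
  1000 Hz: 54.7 dB
  2000 Hz: 48.5 dB
  4000 Hz: 35.0 dB
Formula: STC ~ round(average of TL values)
Sum = 47.5 + 17.5 + 30.6 + 54.7 + 48.5 + 35.0 = 233.8
Average = 233.8 / 6 = 38.97
Rounded: 39

39


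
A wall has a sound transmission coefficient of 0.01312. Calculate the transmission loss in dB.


Given values:
  tau = 0.01312
Formula: TL = 10 * log10(1 / tau)
Compute 1 / tau = 1 / 0.01312 = 76.2195
Compute log10(76.2195) = 1.882066
TL = 10 * 1.882066 = 18.82

18.82 dB


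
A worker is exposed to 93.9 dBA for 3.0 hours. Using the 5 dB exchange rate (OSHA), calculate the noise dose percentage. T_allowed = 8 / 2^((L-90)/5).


Given values:
  L = 93.9 dBA, T = 3.0 hours
Formula: T_allowed = 8 / 2^((L - 90) / 5)
Compute exponent: (93.9 - 90) / 5 = 0.78
Compute 2^(0.78) = 1.717131
T_allowed = 8 / 1.717131 = 4.658934 hours
Dose = (T / T_allowed) * 100
Dose = (3.0 / 4.658934) * 100 = 64.39

64.39 %


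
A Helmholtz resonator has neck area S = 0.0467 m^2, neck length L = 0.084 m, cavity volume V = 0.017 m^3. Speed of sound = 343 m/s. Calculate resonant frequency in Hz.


Given values:
  S = 0.0467 m^2, L = 0.084 m, V = 0.017 m^3, c = 343 m/s
Formula: f = (c / (2*pi)) * sqrt(S / (V * L))
Compute V * L = 0.017 * 0.084 = 0.001428
Compute S / (V * L) = 0.0467 / 0.001428 = 32.7031
Compute sqrt(32.7031) = 5.718662
Compute c / (2*pi) = 343 / 6.283185 = 54.590148
f = 54.590148 * 5.718662 = 312.18

312.18 Hz


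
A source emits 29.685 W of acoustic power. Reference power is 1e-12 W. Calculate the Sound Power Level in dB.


Given values:
  W = 29.685 W
  W_ref = 1e-12 W
Formula: SWL = 10 * log10(W / W_ref)
Compute ratio: W / W_ref = 29685000000000
Compute log10: log10(29685000000000) = 13.472537
Multiply: SWL = 10 * 13.472537 = 134.73

134.73 dB


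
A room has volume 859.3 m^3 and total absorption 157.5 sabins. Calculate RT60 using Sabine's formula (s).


Given values:
  V = 859.3 m^3
  A = 157.5 sabins
Formula: RT60 = 0.161 * V / A
Numerator: 0.161 * 859.3 = 138.3473
RT60 = 138.3473 / 157.5 = 0.878

0.878 s


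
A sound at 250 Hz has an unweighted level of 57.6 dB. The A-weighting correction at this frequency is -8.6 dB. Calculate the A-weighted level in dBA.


Given values:
  SPL = 57.6 dB
  A-weighting at 250 Hz = -8.6 dB
Formula: L_A = SPL + A_weight
L_A = 57.6 + (-8.6)
L_A = 49.0

49.0 dBA


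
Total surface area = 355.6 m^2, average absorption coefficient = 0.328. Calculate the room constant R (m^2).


Given values:
  S = 355.6 m^2, alpha = 0.328
Formula: R = S * alpha / (1 - alpha)
Numerator: 355.6 * 0.328 = 116.6368
Denominator: 1 - 0.328 = 0.672
R = 116.6368 / 0.672 = 173.57

173.57 m^2


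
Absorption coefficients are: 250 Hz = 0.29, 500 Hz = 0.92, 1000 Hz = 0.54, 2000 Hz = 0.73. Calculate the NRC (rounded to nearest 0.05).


Given values:
  a_250 = 0.29, a_500 = 0.92
  a_1000 = 0.54, a_2000 = 0.73
Formula: NRC = (a250 + a500 + a1000 + a2000) / 4
Sum = 0.29 + 0.92 + 0.54 + 0.73 = 2.48
NRC = 2.48 / 4 = 0.62
Rounded to nearest 0.05: 0.6

0.6


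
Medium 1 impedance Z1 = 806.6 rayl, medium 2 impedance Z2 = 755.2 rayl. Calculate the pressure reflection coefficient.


Given values:
  Z1 = 806.6 rayl, Z2 = 755.2 rayl
Formula: R = (Z2 - Z1) / (Z2 + Z1)
Numerator: Z2 - Z1 = 755.2 - 806.6 = -51.4
Denominator: Z2 + Z1 = 755.2 + 806.6 = 1561.8
R = -51.4 / 1561.8 = -0.0329

-0.0329


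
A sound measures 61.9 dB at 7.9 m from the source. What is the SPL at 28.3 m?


Given values:
  SPL1 = 61.9 dB, r1 = 7.9 m, r2 = 28.3 m
Formula: SPL2 = SPL1 - 20 * log10(r2 / r1)
Compute ratio: r2 / r1 = 28.3 / 7.9 = 3.5823
Compute log10: log10(3.5823) = 0.554162
Compute drop: 20 * 0.554162 = 11.0832
SPL2 = 61.9 - 11.0832 = 50.82

50.82 dB


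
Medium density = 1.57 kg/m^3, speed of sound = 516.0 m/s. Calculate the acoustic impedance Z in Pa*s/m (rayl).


Given values:
  rho = 1.57 kg/m^3
  c = 516.0 m/s
Formula: Z = rho * c
Z = 1.57 * 516.0
Z = 810.12

810.12 rayl


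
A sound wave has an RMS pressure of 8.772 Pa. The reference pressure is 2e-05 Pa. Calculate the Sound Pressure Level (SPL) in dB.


Given values:
  p = 8.772 Pa
  p_ref = 2e-05 Pa
Formula: SPL = 20 * log10(p / p_ref)
Compute ratio: p / p_ref = 8.772 / 2e-05 = 438600
Compute log10: log10(438600) = 5.642069
Multiply: SPL = 20 * 5.642069 = 112.84

112.84 dB


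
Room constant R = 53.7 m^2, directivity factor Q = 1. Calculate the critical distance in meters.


Given values:
  R = 53.7 m^2, Q = 1
Formula: d_c = 0.141 * sqrt(Q * R)
Compute Q * R = 1 * 53.7 = 53.7
Compute sqrt(53.7) = 7.328
d_c = 0.141 * 7.328 = 1.033

1.033 m


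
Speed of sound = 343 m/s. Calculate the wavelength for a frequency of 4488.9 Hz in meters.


Given values:
  c = 343 m/s, f = 4488.9 Hz
Formula: lambda = c / f
lambda = 343 / 4488.9
lambda = 0.0764

0.0764 m


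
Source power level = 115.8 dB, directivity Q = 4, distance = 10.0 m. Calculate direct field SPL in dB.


Given values:
  Lw = 115.8 dB, Q = 4, r = 10.0 m
Formula: SPL = Lw + 10 * log10(Q / (4 * pi * r^2))
Compute 4 * pi * r^2 = 4 * pi * 10.0^2 = 1256.6371
Compute Q / denom = 4 / 1256.6371 = 0.0031831
Compute 10 * log10(0.0031831) = -24.9715
SPL = 115.8 + (-24.9715) = 90.83

90.83 dB


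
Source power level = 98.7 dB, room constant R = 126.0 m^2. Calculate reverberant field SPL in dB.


Given values:
  Lw = 98.7 dB, R = 126.0 m^2
Formula: SPL = Lw + 10 * log10(4 / R)
Compute 4 / R = 4 / 126.0 = 0.031746
Compute 10 * log10(0.031746) = -14.9831
SPL = 98.7 + (-14.9831) = 83.72

83.72 dB


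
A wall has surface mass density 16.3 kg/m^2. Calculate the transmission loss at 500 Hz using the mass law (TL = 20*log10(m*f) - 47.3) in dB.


Given values:
  m = 16.3 kg/m^2, f = 500 Hz
Formula: TL = 20 * log10(m * f) - 47.3
Compute m * f = 16.3 * 500 = 8150.0
Compute log10(8150.0) = 3.911158
Compute 20 * 3.911158 = 78.2232
TL = 78.2232 - 47.3 = 30.92

30.92 dB


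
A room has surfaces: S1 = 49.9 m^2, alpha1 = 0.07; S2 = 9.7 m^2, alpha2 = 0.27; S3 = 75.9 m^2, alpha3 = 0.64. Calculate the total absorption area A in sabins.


Given surfaces:
  Surface 1: 49.9 * 0.07 = 3.493
  Surface 2: 9.7 * 0.27 = 2.619
  Surface 3: 75.9 * 0.64 = 48.576
Formula: A = sum(Si * alpha_i)
A = 3.493 + 2.619 + 48.576
A = 54.69

54.69 sabins


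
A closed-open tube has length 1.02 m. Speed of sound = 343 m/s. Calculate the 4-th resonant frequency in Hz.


Given values:
  Tube type: closed-open, L = 1.02 m, c = 343 m/s, n = 4
Formula: f_n = (2n - 1) * c / (4 * L)
Compute 2n - 1 = 2*4 - 1 = 7
Compute 4 * L = 4 * 1.02 = 4.08
f = 7 * 343 / 4.08
f = 588.48

588.48 Hz


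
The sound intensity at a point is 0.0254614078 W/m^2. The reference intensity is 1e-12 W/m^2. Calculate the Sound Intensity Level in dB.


Given values:
  I = 0.0254614078 W/m^2
  I_ref = 1e-12 W/m^2
Formula: SIL = 10 * log10(I / I_ref)
Compute ratio: I / I_ref = 25461407800
Compute log10: log10(25461407800) = 10.405882
Multiply: SIL = 10 * 10.405882 = 104.06

104.06 dB


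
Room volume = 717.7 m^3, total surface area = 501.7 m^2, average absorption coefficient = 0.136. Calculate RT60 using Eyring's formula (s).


Given values:
  V = 717.7 m^3, S = 501.7 m^2, alpha = 0.136
Formula: RT60 = 0.161 * V / (-S * ln(1 - alpha))
Compute ln(1 - 0.136) = ln(0.864) = -0.146183
Denominator: -501.7 * -0.146183 = 73.34
Numerator: 0.161 * 717.7 = 115.5497
RT60 = 115.5497 / 73.34 = 1.576

1.576 s


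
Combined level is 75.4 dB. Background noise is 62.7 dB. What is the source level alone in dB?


Given values:
  L_total = 75.4 dB, L_bg = 62.7 dB
Formula: L_source = 10 * log10(10^(L_total/10) - 10^(L_bg/10))
Convert to linear:
  10^(75.4/10) = 34673685.0453
  10^(62.7/10) = 1862087.1367
Difference: 34673685.0453 - 1862087.1367 = 32811597.9086
L_source = 10 * log10(32811597.9086) = 75.16

75.16 dB


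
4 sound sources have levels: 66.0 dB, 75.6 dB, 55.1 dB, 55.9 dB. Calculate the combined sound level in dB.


Formula: L_total = 10 * log10( sum(10^(Li/10)) )
  Source 1: 10^(66.0/10) = 3981071.7055
  Source 2: 10^(75.6/10) = 36307805.477
  Source 3: 10^(55.1/10) = 323593.6569
  Source 4: 10^(55.9/10) = 389045.145
Sum of linear values = 41001515.9844
L_total = 10 * log10(41001515.9844) = 76.13

76.13 dB


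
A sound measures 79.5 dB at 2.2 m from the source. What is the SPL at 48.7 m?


Given values:
  SPL1 = 79.5 dB, r1 = 2.2 m, r2 = 48.7 m
Formula: SPL2 = SPL1 - 20 * log10(r2 / r1)
Compute ratio: r2 / r1 = 48.7 / 2.2 = 22.1364
Compute log10: log10(22.1364) = 1.345107
Compute drop: 20 * 1.345107 = 26.9021
SPL2 = 79.5 - 26.9021 = 52.6

52.6 dB


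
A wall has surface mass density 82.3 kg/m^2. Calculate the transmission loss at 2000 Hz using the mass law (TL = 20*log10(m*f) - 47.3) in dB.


Given values:
  m = 82.3 kg/m^2, f = 2000 Hz
Formula: TL = 20 * log10(m * f) - 47.3
Compute m * f = 82.3 * 2000 = 164600.0
Compute log10(164600.0) = 5.21643
Compute 20 * 5.21643 = 104.3286
TL = 104.3286 - 47.3 = 57.03

57.03 dB


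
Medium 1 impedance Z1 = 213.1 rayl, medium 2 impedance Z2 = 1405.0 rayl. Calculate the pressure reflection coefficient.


Given values:
  Z1 = 213.1 rayl, Z2 = 1405.0 rayl
Formula: R = (Z2 - Z1) / (Z2 + Z1)
Numerator: Z2 - Z1 = 1405.0 - 213.1 = 1191.9
Denominator: Z2 + Z1 = 1405.0 + 213.1 = 1618.1
R = 1191.9 / 1618.1 = 0.7366

0.7366


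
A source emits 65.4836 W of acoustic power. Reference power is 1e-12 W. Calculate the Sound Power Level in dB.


Given values:
  W = 65.4836 W
  W_ref = 1e-12 W
Formula: SWL = 10 * log10(W / W_ref)
Compute ratio: W / W_ref = 65483600000000
Compute log10: log10(65483600000000) = 13.816133
Multiply: SWL = 10 * 13.816133 = 138.16

138.16 dB


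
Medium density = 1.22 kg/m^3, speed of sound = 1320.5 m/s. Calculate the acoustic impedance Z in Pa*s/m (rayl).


Given values:
  rho = 1.22 kg/m^3
  c = 1320.5 m/s
Formula: Z = rho * c
Z = 1.22 * 1320.5
Z = 1611.01

1611.01 rayl


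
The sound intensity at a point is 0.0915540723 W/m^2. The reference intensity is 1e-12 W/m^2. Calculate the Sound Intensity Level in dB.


Given values:
  I = 0.0915540723 W/m^2
  I_ref = 1e-12 W/m^2
Formula: SIL = 10 * log10(I / I_ref)
Compute ratio: I / I_ref = 91554072300
Compute log10: log10(91554072300) = 10.961678
Multiply: SIL = 10 * 10.961678 = 109.62

109.62 dB


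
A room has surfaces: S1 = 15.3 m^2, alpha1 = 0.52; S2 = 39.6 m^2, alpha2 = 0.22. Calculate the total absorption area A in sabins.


Given surfaces:
  Surface 1: 15.3 * 0.52 = 7.956
  Surface 2: 39.6 * 0.22 = 8.712
Formula: A = sum(Si * alpha_i)
A = 7.956 + 8.712
A = 16.67

16.67 sabins


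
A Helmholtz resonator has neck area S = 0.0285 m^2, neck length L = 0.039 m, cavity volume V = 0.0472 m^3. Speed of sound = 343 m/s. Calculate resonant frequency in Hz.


Given values:
  S = 0.0285 m^2, L = 0.039 m, V = 0.0472 m^3, c = 343 m/s
Formula: f = (c / (2*pi)) * sqrt(S / (V * L))
Compute V * L = 0.0472 * 0.039 = 0.0018408
Compute S / (V * L) = 0.0285 / 0.0018408 = 15.4824
Compute sqrt(15.4824) = 3.934768
Compute c / (2*pi) = 343 / 6.283185 = 54.590148
f = 54.590148 * 3.934768 = 214.8

214.8 Hz


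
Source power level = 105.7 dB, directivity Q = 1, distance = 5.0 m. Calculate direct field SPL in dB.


Given values:
  Lw = 105.7 dB, Q = 1, r = 5.0 m
Formula: SPL = Lw + 10 * log10(Q / (4 * pi * r^2))
Compute 4 * pi * r^2 = 4 * pi * 5.0^2 = 314.1593
Compute Q / denom = 1 / 314.1593 = 0.0031831
Compute 10 * log10(0.0031831) = -24.9715
SPL = 105.7 + (-24.9715) = 80.73

80.73 dB


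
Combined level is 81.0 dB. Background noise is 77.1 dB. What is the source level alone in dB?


Given values:
  L_total = 81.0 dB, L_bg = 77.1 dB
Formula: L_source = 10 * log10(10^(L_total/10) - 10^(L_bg/10))
Convert to linear:
  10^(81.0/10) = 125892541.1794
  10^(77.1/10) = 51286138.3991
Difference: 125892541.1794 - 51286138.3991 = 74606402.7803
L_source = 10 * log10(74606402.7803) = 78.73

78.73 dB


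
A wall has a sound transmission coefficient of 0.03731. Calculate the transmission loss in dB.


Given values:
  tau = 0.03731
Formula: TL = 10 * log10(1 / tau)
Compute 1 / tau = 1 / 0.03731 = 26.8025
Compute log10(26.8025) = 1.428175
TL = 10 * 1.428175 = 14.28

14.28 dB


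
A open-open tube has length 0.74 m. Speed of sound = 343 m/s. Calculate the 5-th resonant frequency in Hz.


Given values:
  Tube type: open-open, L = 0.74 m, c = 343 m/s, n = 5
Formula: f_n = n * c / (2 * L)
Compute 2 * L = 2 * 0.74 = 1.48
f = 5 * 343 / 1.48
f = 1158.78

1158.78 Hz


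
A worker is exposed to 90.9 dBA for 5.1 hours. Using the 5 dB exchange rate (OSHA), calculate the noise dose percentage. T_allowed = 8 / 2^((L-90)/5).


Given values:
  L = 90.9 dBA, T = 5.1 hours
Formula: T_allowed = 8 / 2^((L - 90) / 5)
Compute exponent: (90.9 - 90) / 5 = 0.18
Compute 2^(0.18) = 1.132884
T_allowed = 8 / 1.132884 = 7.061623 hours
Dose = (T / T_allowed) * 100
Dose = (5.1 / 7.061623) * 100 = 72.22

72.22 %


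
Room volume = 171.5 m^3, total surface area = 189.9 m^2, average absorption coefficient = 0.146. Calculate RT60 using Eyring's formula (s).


Given values:
  V = 171.5 m^3, S = 189.9 m^2, alpha = 0.146
Formula: RT60 = 0.161 * V / (-S * ln(1 - alpha))
Compute ln(1 - 0.146) = ln(0.854) = -0.157824
Denominator: -189.9 * -0.157824 = 29.9708
Numerator: 0.161 * 171.5 = 27.6115
RT60 = 27.6115 / 29.9708 = 0.921

0.921 s


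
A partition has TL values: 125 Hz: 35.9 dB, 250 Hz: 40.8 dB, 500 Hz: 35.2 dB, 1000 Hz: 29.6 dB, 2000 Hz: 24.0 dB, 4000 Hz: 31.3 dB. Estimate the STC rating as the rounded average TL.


Given TL values at each frequency:
  125 Hz: 35.9 dB
  250 Hz: 40.8 dB
  500 Hz: 35.2 dB
  1000 Hz: 29.6 dB
  2000 Hz: 24.0 dB
  4000 Hz: 31.3 dB
Formula: STC ~ round(average of TL values)
Sum = 35.9 + 40.8 + 35.2 + 29.6 + 24.0 + 31.3 = 196.8
Average = 196.8 / 6 = 32.8
Rounded: 33

33


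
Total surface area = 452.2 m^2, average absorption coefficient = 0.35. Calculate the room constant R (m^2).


Given values:
  S = 452.2 m^2, alpha = 0.35
Formula: R = S * alpha / (1 - alpha)
Numerator: 452.2 * 0.35 = 158.27
Denominator: 1 - 0.35 = 0.65
R = 158.27 / 0.65 = 243.49

243.49 m^2


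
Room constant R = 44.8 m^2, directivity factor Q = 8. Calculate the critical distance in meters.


Given values:
  R = 44.8 m^2, Q = 8
Formula: d_c = 0.141 * sqrt(Q * R)
Compute Q * R = 8 * 44.8 = 358.4
Compute sqrt(358.4) = 18.9315
d_c = 0.141 * 18.9315 = 2.669

2.669 m


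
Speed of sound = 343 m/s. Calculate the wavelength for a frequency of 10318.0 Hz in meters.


Given values:
  c = 343 m/s, f = 10318.0 Hz
Formula: lambda = c / f
lambda = 343 / 10318.0
lambda = 0.0332

0.0332 m


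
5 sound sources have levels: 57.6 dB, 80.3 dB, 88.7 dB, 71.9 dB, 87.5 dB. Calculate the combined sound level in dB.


Formula: L_total = 10 * log10( sum(10^(Li/10)) )
  Source 1: 10^(57.6/10) = 575439.9373
  Source 2: 10^(80.3/10) = 107151930.5238
  Source 3: 10^(88.7/10) = 741310241.3009
  Source 4: 10^(71.9/10) = 15488166.1891
  Source 5: 10^(87.5/10) = 562341325.1903
Sum of linear values = 1426867103.1414
L_total = 10 * log10(1426867103.1414) = 91.54

91.54 dB


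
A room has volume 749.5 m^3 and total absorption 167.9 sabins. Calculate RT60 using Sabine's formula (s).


Given values:
  V = 749.5 m^3
  A = 167.9 sabins
Formula: RT60 = 0.161 * V / A
Numerator: 0.161 * 749.5 = 120.6695
RT60 = 120.6695 / 167.9 = 0.719

0.719 s


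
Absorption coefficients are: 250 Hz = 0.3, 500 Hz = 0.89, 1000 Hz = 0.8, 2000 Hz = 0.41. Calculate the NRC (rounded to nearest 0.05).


Given values:
  a_250 = 0.3, a_500 = 0.89
  a_1000 = 0.8, a_2000 = 0.41
Formula: NRC = (a250 + a500 + a1000 + a2000) / 4
Sum = 0.3 + 0.89 + 0.8 + 0.41 = 2.4
NRC = 2.4 / 4 = 0.6
Rounded to nearest 0.05: 0.6

0.6


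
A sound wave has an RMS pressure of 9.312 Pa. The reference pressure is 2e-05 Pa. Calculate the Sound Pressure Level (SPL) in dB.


Given values:
  p = 9.312 Pa
  p_ref = 2e-05 Pa
Formula: SPL = 20 * log10(p / p_ref)
Compute ratio: p / p_ref = 9.312 / 2e-05 = 465600
Compute log10: log10(465600) = 5.668013
Multiply: SPL = 20 * 5.668013 = 113.36

113.36 dB


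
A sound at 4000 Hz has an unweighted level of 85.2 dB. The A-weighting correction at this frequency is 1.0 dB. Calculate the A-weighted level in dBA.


Given values:
  SPL = 85.2 dB
  A-weighting at 4000 Hz = 1.0 dB
Formula: L_A = SPL + A_weight
L_A = 85.2 + (1.0)
L_A = 86.2

86.2 dBA


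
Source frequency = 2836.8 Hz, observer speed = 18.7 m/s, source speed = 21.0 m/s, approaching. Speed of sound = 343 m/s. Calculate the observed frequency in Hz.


Given values:
  f_s = 2836.8 Hz, v_o = 18.7 m/s, v_s = 21.0 m/s
  Direction: approaching
Formula: f_o = f_s * (c + v_o) / (c - v_s)
Numerator: c + v_o = 343 + 18.7 = 361.7
Denominator: c - v_s = 343 - 21.0 = 322.0
f_o = 2836.8 * 361.7 / 322.0 = 3186.55

3186.55 Hz


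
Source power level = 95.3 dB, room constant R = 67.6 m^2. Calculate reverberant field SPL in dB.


Given values:
  Lw = 95.3 dB, R = 67.6 m^2
Formula: SPL = Lw + 10 * log10(4 / R)
Compute 4 / R = 4 / 67.6 = 0.059172
Compute 10 * log10(0.059172) = -12.2788
SPL = 95.3 + (-12.2788) = 83.02

83.02 dB


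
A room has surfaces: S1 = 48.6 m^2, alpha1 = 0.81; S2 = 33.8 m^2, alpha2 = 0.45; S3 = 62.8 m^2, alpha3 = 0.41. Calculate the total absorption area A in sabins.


Given surfaces:
  Surface 1: 48.6 * 0.81 = 39.366
  Surface 2: 33.8 * 0.45 = 15.21
  Surface 3: 62.8 * 0.41 = 25.748
Formula: A = sum(Si * alpha_i)
A = 39.366 + 15.21 + 25.748
A = 80.32

80.32 sabins


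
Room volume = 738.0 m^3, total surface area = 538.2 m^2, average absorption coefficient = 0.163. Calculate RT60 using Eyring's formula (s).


Given values:
  V = 738.0 m^3, S = 538.2 m^2, alpha = 0.163
Formula: RT60 = 0.161 * V / (-S * ln(1 - alpha))
Compute ln(1 - 0.163) = ln(0.837) = -0.177931
Denominator: -538.2 * -0.177931 = 95.7625
Numerator: 0.161 * 738.0 = 118.818
RT60 = 118.818 / 95.7625 = 1.241

1.241 s


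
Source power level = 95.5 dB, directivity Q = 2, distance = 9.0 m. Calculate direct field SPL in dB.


Given values:
  Lw = 95.5 dB, Q = 2, r = 9.0 m
Formula: SPL = Lw + 10 * log10(Q / (4 * pi * r^2))
Compute 4 * pi * r^2 = 4 * pi * 9.0^2 = 1017.876
Compute Q / denom = 2 / 1017.876 = 0.00196488
Compute 10 * log10(0.00196488) = -27.0666
SPL = 95.5 + (-27.0666) = 68.43

68.43 dB


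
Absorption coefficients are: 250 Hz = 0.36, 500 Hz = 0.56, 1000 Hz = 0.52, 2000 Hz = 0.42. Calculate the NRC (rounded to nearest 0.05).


Given values:
  a_250 = 0.36, a_500 = 0.56
  a_1000 = 0.52, a_2000 = 0.42
Formula: NRC = (a250 + a500 + a1000 + a2000) / 4
Sum = 0.36 + 0.56 + 0.52 + 0.42 = 1.86
NRC = 1.86 / 4 = 0.465
Rounded to nearest 0.05: 0.45

0.45


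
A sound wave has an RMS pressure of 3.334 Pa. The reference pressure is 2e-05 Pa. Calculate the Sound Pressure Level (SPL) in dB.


Given values:
  p = 3.334 Pa
  p_ref = 2e-05 Pa
Formula: SPL = 20 * log10(p / p_ref)
Compute ratio: p / p_ref = 3.334 / 2e-05 = 166700
Compute log10: log10(166700) = 5.221936
Multiply: SPL = 20 * 5.221936 = 104.44

104.44 dB


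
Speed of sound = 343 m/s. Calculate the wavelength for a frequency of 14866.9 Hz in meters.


Given values:
  c = 343 m/s, f = 14866.9 Hz
Formula: lambda = c / f
lambda = 343 / 14866.9
lambda = 0.0231

0.0231 m


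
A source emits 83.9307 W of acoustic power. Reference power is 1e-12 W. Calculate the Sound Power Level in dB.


Given values:
  W = 83.9307 W
  W_ref = 1e-12 W
Formula: SWL = 10 * log10(W / W_ref)
Compute ratio: W / W_ref = 83930700000000
Compute log10: log10(83930700000000) = 13.923921
Multiply: SWL = 10 * 13.923921 = 139.24

139.24 dB


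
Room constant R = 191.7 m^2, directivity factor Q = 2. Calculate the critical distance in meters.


Given values:
  R = 191.7 m^2, Q = 2
Formula: d_c = 0.141 * sqrt(Q * R)
Compute Q * R = 2 * 191.7 = 383.4
Compute sqrt(383.4) = 19.5806
d_c = 0.141 * 19.5806 = 2.761

2.761 m


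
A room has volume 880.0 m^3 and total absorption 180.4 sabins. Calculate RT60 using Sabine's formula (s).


Given values:
  V = 880.0 m^3
  A = 180.4 sabins
Formula: RT60 = 0.161 * V / A
Numerator: 0.161 * 880.0 = 141.68
RT60 = 141.68 / 180.4 = 0.785

0.785 s


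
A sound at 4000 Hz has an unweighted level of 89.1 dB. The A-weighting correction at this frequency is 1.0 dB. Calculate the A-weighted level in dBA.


Given values:
  SPL = 89.1 dB
  A-weighting at 4000 Hz = 1.0 dB
Formula: L_A = SPL + A_weight
L_A = 89.1 + (1.0)
L_A = 90.1

90.1 dBA


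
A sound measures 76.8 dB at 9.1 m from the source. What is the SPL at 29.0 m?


Given values:
  SPL1 = 76.8 dB, r1 = 9.1 m, r2 = 29.0 m
Formula: SPL2 = SPL1 - 20 * log10(r2 / r1)
Compute ratio: r2 / r1 = 29.0 / 9.1 = 3.1868
Compute log10: log10(3.1868) = 0.503355
Compute drop: 20 * 0.503355 = 10.0671
SPL2 = 76.8 - 10.0671 = 66.73

66.73 dB


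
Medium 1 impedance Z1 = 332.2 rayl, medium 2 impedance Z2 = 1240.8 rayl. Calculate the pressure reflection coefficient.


Given values:
  Z1 = 332.2 rayl, Z2 = 1240.8 rayl
Formula: R = (Z2 - Z1) / (Z2 + Z1)
Numerator: Z2 - Z1 = 1240.8 - 332.2 = 908.6
Denominator: Z2 + Z1 = 1240.8 + 332.2 = 1573.0
R = 908.6 / 1573.0 = 0.5776

0.5776


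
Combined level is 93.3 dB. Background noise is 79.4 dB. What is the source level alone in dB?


Given values:
  L_total = 93.3 dB, L_bg = 79.4 dB
Formula: L_source = 10 * log10(10^(L_total/10) - 10^(L_bg/10))
Convert to linear:
  10^(93.3/10) = 2137962089.5022
  10^(79.4/10) = 87096358.9956
Difference: 2137962089.5022 - 87096358.9956 = 2050865730.5066
L_source = 10 * log10(2050865730.5066) = 93.12

93.12 dB


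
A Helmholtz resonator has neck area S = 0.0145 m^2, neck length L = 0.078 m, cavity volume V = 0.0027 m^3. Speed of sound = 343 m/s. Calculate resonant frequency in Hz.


Given values:
  S = 0.0145 m^2, L = 0.078 m, V = 0.0027 m^3, c = 343 m/s
Formula: f = (c / (2*pi)) * sqrt(S / (V * L))
Compute V * L = 0.0027 * 0.078 = 0.0002106
Compute S / (V * L) = 0.0145 / 0.0002106 = 68.8509
Compute sqrt(68.8509) = 8.297644
Compute c / (2*pi) = 343 / 6.283185 = 54.590148
f = 54.590148 * 8.297644 = 452.97

452.97 Hz


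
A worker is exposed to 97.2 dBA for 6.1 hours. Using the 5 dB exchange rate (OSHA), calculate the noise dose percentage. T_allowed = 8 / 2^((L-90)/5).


Given values:
  L = 97.2 dBA, T = 6.1 hours
Formula: T_allowed = 8 / 2^((L - 90) / 5)
Compute exponent: (97.2 - 90) / 5 = 1.44
Compute 2^(1.44) = 2.713209
T_allowed = 8 / 2.713209 = 2.948538 hours
Dose = (T / T_allowed) * 100
Dose = (6.1 / 2.948538) * 100 = 206.88

206.88 %


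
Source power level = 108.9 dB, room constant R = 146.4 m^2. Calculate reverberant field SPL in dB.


Given values:
  Lw = 108.9 dB, R = 146.4 m^2
Formula: SPL = Lw + 10 * log10(4 / R)
Compute 4 / R = 4 / 146.4 = 0.027322
Compute 10 * log10(0.027322) = -15.6349
SPL = 108.9 + (-15.6349) = 93.27

93.27 dB


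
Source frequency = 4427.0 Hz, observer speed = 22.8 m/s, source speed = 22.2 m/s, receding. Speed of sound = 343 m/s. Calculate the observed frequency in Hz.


Given values:
  f_s = 4427.0 Hz, v_o = 22.8 m/s, v_s = 22.2 m/s
  Direction: receding
Formula: f_o = f_s * (c - v_o) / (c + v_s)
Numerator: c - v_o = 343 - 22.8 = 320.2
Denominator: c + v_s = 343 + 22.2 = 365.2
f_o = 4427.0 * 320.2 / 365.2 = 3881.5

3881.5 Hz


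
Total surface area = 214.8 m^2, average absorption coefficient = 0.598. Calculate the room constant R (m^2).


Given values:
  S = 214.8 m^2, alpha = 0.598
Formula: R = S * alpha / (1 - alpha)
Numerator: 214.8 * 0.598 = 128.4504
Denominator: 1 - 0.598 = 0.402
R = 128.4504 / 0.402 = 319.53

319.53 m^2


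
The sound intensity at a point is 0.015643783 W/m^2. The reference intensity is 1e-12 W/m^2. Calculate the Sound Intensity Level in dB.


Given values:
  I = 0.015643783 W/m^2
  I_ref = 1e-12 W/m^2
Formula: SIL = 10 * log10(I / I_ref)
Compute ratio: I / I_ref = 15643783000
Compute log10: log10(15643783000) = 10.194342
Multiply: SIL = 10 * 10.194342 = 101.94

101.94 dB


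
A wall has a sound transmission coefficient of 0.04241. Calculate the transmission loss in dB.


Given values:
  tau = 0.04241
Formula: TL = 10 * log10(1 / tau)
Compute 1 / tau = 1 / 0.04241 = 23.5793
Compute log10(23.5793) = 1.372531
TL = 10 * 1.372531 = 13.73

13.73 dB


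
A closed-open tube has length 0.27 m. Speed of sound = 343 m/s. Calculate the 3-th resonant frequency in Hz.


Given values:
  Tube type: closed-open, L = 0.27 m, c = 343 m/s, n = 3
Formula: f_n = (2n - 1) * c / (4 * L)
Compute 2n - 1 = 2*3 - 1 = 5
Compute 4 * L = 4 * 0.27 = 1.08
f = 5 * 343 / 1.08
f = 1587.96

1587.96 Hz


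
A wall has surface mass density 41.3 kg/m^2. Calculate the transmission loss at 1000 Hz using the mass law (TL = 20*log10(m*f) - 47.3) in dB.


Given values:
  m = 41.3 kg/m^2, f = 1000 Hz
Formula: TL = 20 * log10(m * f) - 47.3
Compute m * f = 41.3 * 1000 = 41300.0
Compute log10(41300.0) = 4.61595
Compute 20 * 4.61595 = 92.319
TL = 92.319 - 47.3 = 45.02

45.02 dB


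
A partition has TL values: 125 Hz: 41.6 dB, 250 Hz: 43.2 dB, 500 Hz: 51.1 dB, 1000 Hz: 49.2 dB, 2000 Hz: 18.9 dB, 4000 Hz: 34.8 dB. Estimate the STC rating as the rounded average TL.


Given TL values at each frequency:
  125 Hz: 41.6 dB
  250 Hz: 43.2 dB
  500 Hz: 51.1 dB
  1000 Hz: 49.2 dB
  2000 Hz: 18.9 dB
  4000 Hz: 34.8 dB
Formula: STC ~ round(average of TL values)
Sum = 41.6 + 43.2 + 51.1 + 49.2 + 18.9 + 34.8 = 238.8
Average = 238.8 / 6 = 39.8
Rounded: 40

40


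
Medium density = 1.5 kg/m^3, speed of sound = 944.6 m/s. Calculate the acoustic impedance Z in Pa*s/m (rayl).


Given values:
  rho = 1.5 kg/m^3
  c = 944.6 m/s
Formula: Z = rho * c
Z = 1.5 * 944.6
Z = 1416.9

1416.9 rayl


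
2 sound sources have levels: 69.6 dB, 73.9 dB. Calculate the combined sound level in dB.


Formula: L_total = 10 * log10( sum(10^(Li/10)) )
  Source 1: 10^(69.6/10) = 9120108.3936
  Source 2: 10^(73.9/10) = 24547089.1569
Sum of linear values = 33667197.5505
L_total = 10 * log10(33667197.5505) = 75.27

75.27 dB


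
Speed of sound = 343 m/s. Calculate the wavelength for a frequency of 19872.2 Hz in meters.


Given values:
  c = 343 m/s, f = 19872.2 Hz
Formula: lambda = c / f
lambda = 343 / 19872.2
lambda = 0.0173

0.0173 m


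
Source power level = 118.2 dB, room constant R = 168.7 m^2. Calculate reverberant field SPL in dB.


Given values:
  Lw = 118.2 dB, R = 168.7 m^2
Formula: SPL = Lw + 10 * log10(4 / R)
Compute 4 / R = 4 / 168.7 = 0.023711
Compute 10 * log10(0.023711) = -16.2505
SPL = 118.2 + (-16.2505) = 101.95

101.95 dB


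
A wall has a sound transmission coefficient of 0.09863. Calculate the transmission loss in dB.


Given values:
  tau = 0.09863
Formula: TL = 10 * log10(1 / tau)
Compute 1 / tau = 1 / 0.09863 = 10.1389
Compute log10(10.1389) = 1.005991
TL = 10 * 1.005991 = 10.06

10.06 dB


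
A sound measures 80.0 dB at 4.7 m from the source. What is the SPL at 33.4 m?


Given values:
  SPL1 = 80.0 dB, r1 = 4.7 m, r2 = 33.4 m
Formula: SPL2 = SPL1 - 20 * log10(r2 / r1)
Compute ratio: r2 / r1 = 33.4 / 4.7 = 7.1064
Compute log10: log10(7.1064) = 0.85165
Compute drop: 20 * 0.85165 = 17.033
SPL2 = 80.0 - 17.033 = 62.97

62.97 dB
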